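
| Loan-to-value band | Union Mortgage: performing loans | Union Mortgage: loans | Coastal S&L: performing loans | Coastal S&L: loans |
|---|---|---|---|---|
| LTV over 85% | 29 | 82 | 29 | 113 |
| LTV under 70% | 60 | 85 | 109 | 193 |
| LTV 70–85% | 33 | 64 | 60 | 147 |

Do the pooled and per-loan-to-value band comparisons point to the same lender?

Yes

LTV over 85%: Union Mortgage 29/82 = 35.4%, Coastal S&L 29/113 = 25.7% → Union Mortgage
LTV under 70%: Union Mortgage 60/85 = 70.6%, Coastal S&L 109/193 = 56.5% → Union Mortgage
LTV 70–85%: Union Mortgage 33/64 = 51.6%, Coastal S&L 60/147 = 40.8% → Union Mortgage
Overall: Union Mortgage 122/231 = 52.8%, Coastal S&L 198/453 = 43.7% → Union Mortgage
Union Mortgage wins overall and in every loan-to-value group — no reversal.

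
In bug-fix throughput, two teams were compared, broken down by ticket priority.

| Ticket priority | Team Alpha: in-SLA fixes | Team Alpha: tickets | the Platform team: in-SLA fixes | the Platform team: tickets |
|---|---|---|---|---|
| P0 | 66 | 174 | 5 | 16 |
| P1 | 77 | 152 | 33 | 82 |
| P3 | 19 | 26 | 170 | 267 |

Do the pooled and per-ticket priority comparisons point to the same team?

P0: Team Alpha 66/174 = 37.9%, the Platform team 5/16 = 31.2% → Team Alpha
P1: Team Alpha 77/152 = 50.7%, the Platform team 33/82 = 40.2% → Team Alpha
P3: Team Alpha 19/26 = 73.1%, the Platform team 170/267 = 63.7% → Team Alpha
Overall: Team Alpha 162/352 = 46.0%, the Platform team 208/365 = 57.0% → the Platform team
Team Alpha wins each ticket group but the Platform team wins overall — the comparison reverses. Team Alpha's tickets skew toward P0, which has a lower base rate.

No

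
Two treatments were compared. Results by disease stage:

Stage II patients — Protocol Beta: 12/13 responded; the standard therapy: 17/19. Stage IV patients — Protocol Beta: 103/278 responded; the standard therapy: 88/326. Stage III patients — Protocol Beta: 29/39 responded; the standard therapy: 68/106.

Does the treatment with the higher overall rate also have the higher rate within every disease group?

Yes

Stage II: Protocol Beta 12/13 = 92.3%, the standard therapy 17/19 = 89.5% → Protocol Beta
Stage IV: Protocol Beta 103/278 = 37.1%, the standard therapy 88/326 = 27.0% → Protocol Beta
Stage III: Protocol Beta 29/39 = 74.4%, the standard therapy 68/106 = 64.2% → Protocol Beta
Overall: Protocol Beta 144/330 = 43.6%, the standard therapy 173/451 = 38.4% → Protocol Beta
Protocol Beta wins overall and in every disease group — no reversal.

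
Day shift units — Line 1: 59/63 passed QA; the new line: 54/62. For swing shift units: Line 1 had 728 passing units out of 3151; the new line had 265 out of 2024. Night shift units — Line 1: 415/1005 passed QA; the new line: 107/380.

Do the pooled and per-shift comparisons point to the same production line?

Day shift: Line 1 59/63 = 93.7%, the new line 54/62 = 87.1% → Line 1
Swing shift: Line 1 728/3151 = 23.1%, the new line 265/2024 = 13.1% → Line 1
Night shift: Line 1 415/1005 = 41.3%, the new line 107/380 = 28.2% → Line 1
Overall: Line 1 1202/4219 = 28.5%, the new line 426/2466 = 17.3% → Line 1
Line 1 wins overall and in every shift group — no reversal.

Yes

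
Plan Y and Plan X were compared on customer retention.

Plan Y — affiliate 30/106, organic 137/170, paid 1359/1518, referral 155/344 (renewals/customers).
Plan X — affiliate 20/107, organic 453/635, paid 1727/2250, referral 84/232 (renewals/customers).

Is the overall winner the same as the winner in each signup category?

Yes

Affiliate: Plan Y 30/106 = 28.3%, Plan X 20/107 = 18.7% → Plan Y
Organic: Plan Y 137/170 = 80.6%, Plan X 453/635 = 71.3% → Plan Y
Paid: Plan Y 1359/1518 = 89.5%, Plan X 1727/2250 = 76.8% → Plan Y
Referral: Plan Y 155/344 = 45.1%, Plan X 84/232 = 36.2% → Plan Y
Overall: Plan Y 1681/2138 = 78.6%, Plan X 2284/3224 = 70.8% → Plan Y
Plan Y wins overall and in every signup group — no reversal.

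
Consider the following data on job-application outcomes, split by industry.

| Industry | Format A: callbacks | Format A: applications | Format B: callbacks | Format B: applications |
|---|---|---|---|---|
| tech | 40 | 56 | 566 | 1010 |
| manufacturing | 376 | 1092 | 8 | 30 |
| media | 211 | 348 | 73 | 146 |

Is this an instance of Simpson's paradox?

Tech: Format A 40/56 = 71.4%, Format B 566/1010 = 56.0% → Format A
Manufacturing: Format A 376/1092 = 34.4%, Format B 8/30 = 26.7% → Format A
Media: Format A 211/348 = 60.6%, Format B 73/146 = 50.0% → Format A
Overall: Format A 627/1496 = 41.9%, Format B 647/1186 = 54.6% → Format B
Format A wins each industry group but Format B wins overall — the comparison reverses. Format A's applications skew toward manufacturing, which has a lower base rate.

Yes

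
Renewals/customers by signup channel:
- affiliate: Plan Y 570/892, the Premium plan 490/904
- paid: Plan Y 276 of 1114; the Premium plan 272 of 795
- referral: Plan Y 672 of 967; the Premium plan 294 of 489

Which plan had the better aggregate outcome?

Affiliate: Plan Y 570/892 = 63.9%, the Premium plan 490/904 = 54.2% → Plan Y
Paid: Plan Y 276/1114 = 24.8%, the Premium plan 272/795 = 34.2% → the Premium plan
Referral: Plan Y 672/967 = 69.5%, the Premium plan 294/489 = 60.1% → Plan Y
Overall: Plan Y 1518/2973 = 51.1%, the Premium plan 1056/2188 = 48.3% → Plan Y
(Neither sweeps every signup group, but Plan Y has the higher pooled rate.)

Plan Y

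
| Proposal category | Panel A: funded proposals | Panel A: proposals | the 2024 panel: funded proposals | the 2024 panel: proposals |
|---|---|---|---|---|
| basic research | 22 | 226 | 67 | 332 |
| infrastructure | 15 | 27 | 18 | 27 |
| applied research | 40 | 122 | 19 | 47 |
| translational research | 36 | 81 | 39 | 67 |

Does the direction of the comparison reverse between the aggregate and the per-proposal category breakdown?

No

Basic research: Panel A 22/226 = 9.7%, the 2024 panel 67/332 = 20.2% → the 2024 panel
Infrastructure: Panel A 15/27 = 55.6%, the 2024 panel 18/27 = 66.7% → the 2024 panel
Applied research: Panel A 40/122 = 32.8%, the 2024 panel 19/47 = 40.4% → the 2024 panel
Translational research: Panel A 36/81 = 44.4%, the 2024 panel 39/67 = 58.2% → the 2024 panel
Overall: Panel A 113/456 = 24.8%, the 2024 panel 143/473 = 30.2% → the 2024 panel
The 2024 panel wins overall and in every proposal group — no reversal.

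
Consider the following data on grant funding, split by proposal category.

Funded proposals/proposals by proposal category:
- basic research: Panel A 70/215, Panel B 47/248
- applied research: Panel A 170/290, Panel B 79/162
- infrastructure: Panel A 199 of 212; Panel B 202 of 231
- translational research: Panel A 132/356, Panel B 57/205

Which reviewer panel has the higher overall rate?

Panel A

Basic research: Panel A 70/215 = 32.6%, Panel B 47/248 = 19.0% → Panel A
Applied research: Panel A 170/290 = 58.6%, Panel B 79/162 = 48.8% → Panel A
Infrastructure: Panel A 199/212 = 93.9%, Panel B 202/231 = 87.4% → Panel A
Translational research: Panel A 132/356 = 37.1%, Panel B 57/205 = 27.8% → Panel A
Overall: Panel A 571/1073 = 53.2%, Panel B 385/846 = 45.5% → Panel A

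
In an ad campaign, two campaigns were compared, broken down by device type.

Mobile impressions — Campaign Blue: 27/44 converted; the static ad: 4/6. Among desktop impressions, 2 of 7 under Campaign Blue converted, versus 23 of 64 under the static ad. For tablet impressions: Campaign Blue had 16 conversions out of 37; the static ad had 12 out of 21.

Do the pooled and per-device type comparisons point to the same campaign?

No

Mobile: Campaign Blue 27/44 = 61.4%, the static ad 4/6 = 66.7% → the static ad
Desktop: Campaign Blue 2/7 = 28.6%, the static ad 23/64 = 35.9% → the static ad
Tablet: Campaign Blue 16/37 = 43.2%, the static ad 12/21 = 57.1% → the static ad
Overall: Campaign Blue 45/88 = 51.1%, the static ad 39/91 = 42.9% → Campaign Blue
The static ad wins each device group but Campaign Blue wins overall — the comparison reverses. The static ad's impressions skew toward desktop, which has a lower base rate.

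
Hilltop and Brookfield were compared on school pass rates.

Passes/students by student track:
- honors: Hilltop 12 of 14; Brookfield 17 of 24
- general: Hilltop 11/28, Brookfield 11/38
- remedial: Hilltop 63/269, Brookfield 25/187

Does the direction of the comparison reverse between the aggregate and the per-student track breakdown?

No

Honors: Hilltop 12/14 = 85.7%, Brookfield 17/24 = 70.8% → Hilltop
General: Hilltop 11/28 = 39.3%, Brookfield 11/38 = 28.9% → Hilltop
Remedial: Hilltop 63/269 = 23.4%, Brookfield 25/187 = 13.4% → Hilltop
Overall: Hilltop 86/311 = 27.7%, Brookfield 53/249 = 21.3% → Hilltop
Hilltop wins overall and in every student group — no reversal.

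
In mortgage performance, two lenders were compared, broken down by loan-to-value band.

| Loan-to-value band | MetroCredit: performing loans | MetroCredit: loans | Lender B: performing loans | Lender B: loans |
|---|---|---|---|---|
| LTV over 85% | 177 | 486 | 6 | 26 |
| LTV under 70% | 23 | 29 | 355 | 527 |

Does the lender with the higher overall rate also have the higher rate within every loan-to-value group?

LTV over 85%: MetroCredit 177/486 = 36.4%, Lender B 6/26 = 23.1% → MetroCredit
LTV under 70%: MetroCredit 23/29 = 79.3%, Lender B 355/527 = 67.4% → MetroCredit
Overall: MetroCredit 200/515 = 38.8%, Lender B 361/553 = 65.3% → Lender B
MetroCredit wins each loan-to-value group but Lender B wins overall — the comparison reverses. MetroCredit's loans skew toward LTV over 85%, which has a lower base rate.

No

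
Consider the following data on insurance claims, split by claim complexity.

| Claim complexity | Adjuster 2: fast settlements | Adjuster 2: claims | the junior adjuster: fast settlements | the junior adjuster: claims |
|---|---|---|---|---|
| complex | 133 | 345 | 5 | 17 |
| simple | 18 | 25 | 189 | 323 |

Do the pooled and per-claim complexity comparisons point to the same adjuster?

No

Complex: Adjuster 2 133/345 = 38.6%, the junior adjuster 5/17 = 29.4% → Adjuster 2
Simple: Adjuster 2 18/25 = 72.0%, the junior adjuster 189/323 = 58.5% → Adjuster 2
Overall: Adjuster 2 151/370 = 40.8%, the junior adjuster 194/340 = 57.1% → the junior adjuster
Adjuster 2 wins each claim group but the junior adjuster wins overall — the comparison reverses. Adjuster 2's claims skew toward complex, which has a lower base rate.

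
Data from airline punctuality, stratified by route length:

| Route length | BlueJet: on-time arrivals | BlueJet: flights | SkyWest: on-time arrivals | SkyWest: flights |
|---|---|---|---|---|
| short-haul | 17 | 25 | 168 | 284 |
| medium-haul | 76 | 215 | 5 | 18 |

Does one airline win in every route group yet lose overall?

Short-haul: BlueJet 17/25 = 68.0%, SkyWest 168/284 = 59.2% → BlueJet
Medium-haul: BlueJet 76/215 = 35.3%, SkyWest 5/18 = 27.8% → BlueJet
Overall: BlueJet 93/240 = 38.8%, SkyWest 173/302 = 57.3% → SkyWest
BlueJet wins each route group but SkyWest wins overall — the comparison reverses. BlueJet's flights skew toward medium-haul, which has a lower base rate.

Yes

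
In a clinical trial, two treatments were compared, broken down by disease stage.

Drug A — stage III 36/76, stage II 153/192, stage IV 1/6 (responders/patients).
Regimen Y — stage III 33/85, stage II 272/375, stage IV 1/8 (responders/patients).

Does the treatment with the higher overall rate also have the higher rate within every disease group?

Stage III: Drug A 36/76 = 47.4%, Regimen Y 33/85 = 38.8% → Drug A
Stage II: Drug A 153/192 = 79.7%, Regimen Y 272/375 = 72.5% → Drug A
Stage IV: Drug A 1/6 = 16.7%, Regimen Y 1/8 = 12.5% → Drug A
Overall: Drug A 190/274 = 69.3%, Regimen Y 306/468 = 65.4% → Drug A
Drug A wins overall and in every disease group — no reversal.

Yes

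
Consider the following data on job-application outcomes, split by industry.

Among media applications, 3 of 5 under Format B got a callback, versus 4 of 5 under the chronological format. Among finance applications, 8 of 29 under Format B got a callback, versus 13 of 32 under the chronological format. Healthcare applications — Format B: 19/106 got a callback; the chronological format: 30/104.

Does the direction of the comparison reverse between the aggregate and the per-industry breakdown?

No

Media: Format B 3/5 = 60.0%, the chronological format 4/5 = 80.0% → the chronological format
Finance: Format B 8/29 = 27.6%, the chronological format 13/32 = 40.6% → the chronological format
Healthcare: Format B 19/106 = 17.9%, the chronological format 30/104 = 28.8% → the chronological format
Overall: Format B 30/140 = 21.4%, the chronological format 47/141 = 33.3% → the chronological format
The chronological format wins overall and in every industry group — no reversal.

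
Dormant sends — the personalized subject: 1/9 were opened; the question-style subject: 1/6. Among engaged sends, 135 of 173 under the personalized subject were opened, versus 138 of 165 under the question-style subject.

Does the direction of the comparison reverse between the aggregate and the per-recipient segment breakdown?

No

Dormant: the personalized subject 1/9 = 11.1%, the question-style subject 1/6 = 16.7% → the question-style subject
Engaged: the personalized subject 135/173 = 78.0%, the question-style subject 138/165 = 83.6% → the question-style subject
Overall: the personalized subject 136/182 = 74.7%, the question-style subject 139/171 = 81.3% → the question-style subject
The question-style subject wins overall and in every recipient group — no reversal.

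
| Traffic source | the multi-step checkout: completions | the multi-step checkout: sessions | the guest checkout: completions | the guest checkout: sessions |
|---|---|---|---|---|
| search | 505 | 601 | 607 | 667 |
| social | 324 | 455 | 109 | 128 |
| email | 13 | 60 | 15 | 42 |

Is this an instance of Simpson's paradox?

Search: the multi-step checkout 505/601 = 84.0%, the guest checkout 607/667 = 91.0% → the guest checkout
Social: the multi-step checkout 324/455 = 71.2%, the guest checkout 109/128 = 85.2% → the guest checkout
Email: the multi-step checkout 13/60 = 21.7%, the guest checkout 15/42 = 35.7% → the guest checkout
Overall: the multi-step checkout 842/1116 = 75.4%, the guest checkout 731/837 = 87.3% → the guest checkout
The guest checkout wins overall and in every traffic group — no reversal.

No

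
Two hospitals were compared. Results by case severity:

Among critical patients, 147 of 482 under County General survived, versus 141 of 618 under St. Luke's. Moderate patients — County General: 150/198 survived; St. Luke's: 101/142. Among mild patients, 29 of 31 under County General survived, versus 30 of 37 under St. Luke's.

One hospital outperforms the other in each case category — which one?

County General

Critical: County General 147/482 = 30.5%, St. Luke's 141/618 = 22.8% → County General
Moderate: County General 150/198 = 75.8%, St. Luke's 101/142 = 71.1% → County General
Mild: County General 29/31 = 93.5%, St. Luke's 30/37 = 81.1% → County General
County General has the higher rate in all 3 groups.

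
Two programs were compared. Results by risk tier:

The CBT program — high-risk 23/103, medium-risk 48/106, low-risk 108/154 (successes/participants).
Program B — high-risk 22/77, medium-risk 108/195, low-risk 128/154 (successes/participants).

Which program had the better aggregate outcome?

Program B

High-risk: the CBT program 23/103 = 22.3%, Program B 22/77 = 28.6% → Program B
Medium-risk: the CBT program 48/106 = 45.3%, Program B 108/195 = 55.4% → Program B
Low-risk: the CBT program 108/154 = 70.1%, Program B 128/154 = 83.1% → Program B
Overall: the CBT program 179/363 = 49.3%, Program B 258/426 = 60.6% → Program B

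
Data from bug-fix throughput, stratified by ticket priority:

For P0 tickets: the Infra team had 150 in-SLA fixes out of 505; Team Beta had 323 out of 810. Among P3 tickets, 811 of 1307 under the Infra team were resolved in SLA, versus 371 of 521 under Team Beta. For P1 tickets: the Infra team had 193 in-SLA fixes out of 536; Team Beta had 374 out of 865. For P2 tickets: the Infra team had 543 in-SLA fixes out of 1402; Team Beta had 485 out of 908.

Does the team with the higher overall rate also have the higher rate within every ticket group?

P0: the Infra team 150/505 = 29.7%, Team Beta 323/810 = 39.9% → Team Beta
P3: the Infra team 811/1307 = 62.1%, Team Beta 371/521 = 71.2% → Team Beta
P1: the Infra team 193/536 = 36.0%, Team Beta 374/865 = 43.2% → Team Beta
P2: the Infra team 543/1402 = 38.7%, Team Beta 485/908 = 53.4% → Team Beta
Overall: the Infra team 1697/3750 = 45.3%, Team Beta 1553/3104 = 50.0% → Team Beta
Team Beta wins overall and in every ticket group — no reversal.

Yes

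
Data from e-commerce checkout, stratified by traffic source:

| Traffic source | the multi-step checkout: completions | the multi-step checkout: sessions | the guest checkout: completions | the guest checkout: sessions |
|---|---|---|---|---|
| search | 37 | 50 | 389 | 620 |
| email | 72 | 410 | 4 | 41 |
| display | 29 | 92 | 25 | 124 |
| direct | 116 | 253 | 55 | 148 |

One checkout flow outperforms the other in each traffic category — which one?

the multi-step checkout

Search: the multi-step checkout 37/50 = 74.0%, the guest checkout 389/620 = 62.7% → the multi-step checkout
Email: the multi-step checkout 72/410 = 17.6%, the guest checkout 4/41 = 9.8% → the multi-step checkout
Display: the multi-step checkout 29/92 = 31.5%, the guest checkout 25/124 = 20.2% → the multi-step checkout
Direct: the multi-step checkout 116/253 = 45.8%, the guest checkout 55/148 = 37.2% → the multi-step checkout
The multi-step checkout has the higher rate in all 4 groups.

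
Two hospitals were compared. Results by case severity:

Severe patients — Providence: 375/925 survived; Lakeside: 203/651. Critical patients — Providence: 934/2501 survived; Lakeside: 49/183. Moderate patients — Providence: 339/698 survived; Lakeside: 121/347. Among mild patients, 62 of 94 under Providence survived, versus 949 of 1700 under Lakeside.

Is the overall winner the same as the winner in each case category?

No

Severe: Providence 375/925 = 40.5%, Lakeside 203/651 = 31.2% → Providence
Critical: Providence 934/2501 = 37.3%, Lakeside 49/183 = 26.8% → Providence
Moderate: Providence 339/698 = 48.6%, Lakeside 121/347 = 34.9% → Providence
Mild: Providence 62/94 = 66.0%, Lakeside 949/1700 = 55.8% → Providence
Overall: Providence 1710/4218 = 40.5%, Lakeside 1322/2881 = 45.9% → Lakeside
Providence wins each case group but Lakeside wins overall — the comparison reverses. Providence's patients skew toward critical, which has a lower base rate.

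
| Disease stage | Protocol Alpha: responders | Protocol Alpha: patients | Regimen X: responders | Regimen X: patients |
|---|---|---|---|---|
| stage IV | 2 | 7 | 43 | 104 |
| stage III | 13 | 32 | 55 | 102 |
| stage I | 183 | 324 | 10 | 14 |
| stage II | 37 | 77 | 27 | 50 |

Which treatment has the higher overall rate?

Protocol Alpha

Stage IV: Protocol Alpha 2/7 = 28.6%, Regimen X 43/104 = 41.3% → Regimen X
Stage III: Protocol Alpha 13/32 = 40.6%, Regimen X 55/102 = 53.9% → Regimen X
Stage I: Protocol Alpha 183/324 = 56.5%, Regimen X 10/14 = 71.4% → Regimen X
Stage II: Protocol Alpha 37/77 = 48.1%, Regimen X 27/50 = 54.0% → Regimen X
Overall: Protocol Alpha 235/440 = 53.4%, Regimen X 135/270 = 50.0% → Protocol Alpha
(Regimen X wins every disease group but Protocol Alpha wins overall — Regimen X's patients skew toward the low-rate stage IV group.)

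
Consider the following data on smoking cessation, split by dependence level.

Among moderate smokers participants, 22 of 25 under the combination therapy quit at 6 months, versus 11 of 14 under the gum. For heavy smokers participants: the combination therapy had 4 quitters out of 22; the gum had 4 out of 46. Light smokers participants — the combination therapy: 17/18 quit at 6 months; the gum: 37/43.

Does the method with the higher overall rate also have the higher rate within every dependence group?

Moderate smokers: the combination therapy 22/25 = 88.0%, the gum 11/14 = 78.6% → the combination therapy
Heavy smokers: the combination therapy 4/22 = 18.2%, the gum 4/46 = 8.7% → the combination therapy
Light smokers: the combination therapy 17/18 = 94.4%, the gum 37/43 = 86.0% → the combination therapy
Overall: the combination therapy 43/65 = 66.2%, the gum 52/103 = 50.5% → the combination therapy
The combination therapy wins overall and in every dependence group — no reversal.

Yes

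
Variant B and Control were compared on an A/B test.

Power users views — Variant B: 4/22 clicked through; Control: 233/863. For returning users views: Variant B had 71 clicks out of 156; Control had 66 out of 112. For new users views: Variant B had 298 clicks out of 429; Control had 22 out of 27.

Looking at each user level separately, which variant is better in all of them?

Power users: Variant B 4/22 = 18.2%, Control 233/863 = 27.0% → Control
Returning users: Variant B 71/156 = 45.5%, Control 66/112 = 58.9% → Control
New users: Variant B 298/429 = 69.5%, Control 22/27 = 81.5% → Control
Control has the higher rate in all 3 groups.

Control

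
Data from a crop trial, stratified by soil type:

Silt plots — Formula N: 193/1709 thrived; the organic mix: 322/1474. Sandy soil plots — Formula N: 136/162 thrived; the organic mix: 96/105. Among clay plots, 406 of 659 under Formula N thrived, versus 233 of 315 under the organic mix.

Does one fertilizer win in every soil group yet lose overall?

No

Silt: Formula N 193/1709 = 11.3%, the organic mix 322/1474 = 21.8% → the organic mix
Sandy soil: Formula N 136/162 = 84.0%, the organic mix 96/105 = 91.4% → the organic mix
Clay: Formula N 406/659 = 61.6%, the organic mix 233/315 = 74.0% → the organic mix
Overall: Formula N 735/2530 = 29.1%, the organic mix 651/1894 = 34.4% → the organic mix
The organic mix wins overall and in every soil group — no reversal.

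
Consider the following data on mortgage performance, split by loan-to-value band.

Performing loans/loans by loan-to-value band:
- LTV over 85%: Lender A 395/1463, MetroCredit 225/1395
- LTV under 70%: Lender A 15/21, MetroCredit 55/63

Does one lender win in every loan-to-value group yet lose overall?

No

LTV over 85%: Lender A 395/1463 = 27.0%, MetroCredit 225/1395 = 16.1% → Lender A
LTV under 70%: Lender A 15/21 = 71.4%, MetroCredit 55/63 = 87.3% → MetroCredit
Overall: Lender A 410/1484 = 27.6%, MetroCredit 280/1458 = 19.2% → Lender A
Neither sweeps: Lender A wins 1 of 2 groups, MetroCredit wins 1. Lender A wins overall but not every group — no Simpson reversal.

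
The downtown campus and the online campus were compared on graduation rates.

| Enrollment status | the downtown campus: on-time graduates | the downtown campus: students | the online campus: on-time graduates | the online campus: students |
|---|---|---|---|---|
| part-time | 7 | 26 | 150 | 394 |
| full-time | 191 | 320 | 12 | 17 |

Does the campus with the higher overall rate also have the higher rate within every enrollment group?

No

Part-time: the downtown campus 7/26 = 26.9%, the online campus 150/394 = 38.1% → the online campus
Full-time: the downtown campus 191/320 = 59.7%, the online campus 12/17 = 70.6% → the online campus
Overall: the downtown campus 198/346 = 57.2%, the online campus 162/411 = 39.4% → the downtown campus
The online campus wins each enrollment group but the downtown campus wins overall — the comparison reverses. The online campus's students skew toward part-time, which has a lower base rate.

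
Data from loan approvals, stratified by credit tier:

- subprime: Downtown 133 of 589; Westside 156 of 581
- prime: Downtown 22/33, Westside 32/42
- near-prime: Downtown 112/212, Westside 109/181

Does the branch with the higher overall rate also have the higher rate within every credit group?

Subprime: Downtown 133/589 = 22.6%, Westside 156/581 = 26.9% → Westside
Prime: Downtown 22/33 = 66.7%, Westside 32/42 = 76.2% → Westside
Near-prime: Downtown 112/212 = 52.8%, Westside 109/181 = 60.2% → Westside
Overall: Downtown 267/834 = 32.0%, Westside 297/804 = 36.9% → Westside
Westside wins overall and in every credit group — no reversal.

Yes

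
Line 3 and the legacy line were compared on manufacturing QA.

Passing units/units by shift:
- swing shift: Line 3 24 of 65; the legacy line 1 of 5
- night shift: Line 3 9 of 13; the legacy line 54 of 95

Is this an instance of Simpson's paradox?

Yes

Swing shift: Line 3 24/65 = 36.9%, the legacy line 1/5 = 20.0% → Line 3
Night shift: Line 3 9/13 = 69.2%, the legacy line 54/95 = 56.8% → Line 3
Overall: Line 3 33/78 = 42.3%, the legacy line 55/100 = 55.0% → the legacy line
Line 3 wins each shift group but the legacy line wins overall — the comparison reverses. Line 3's units skew toward swing shift, which has a lower base rate.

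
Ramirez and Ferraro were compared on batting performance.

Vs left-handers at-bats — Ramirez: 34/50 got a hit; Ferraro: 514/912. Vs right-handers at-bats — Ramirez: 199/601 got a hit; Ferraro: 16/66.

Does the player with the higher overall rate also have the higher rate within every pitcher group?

No

Vs left-handers: Ramirez 34/50 = 68.0%, Ferraro 514/912 = 56.4% → Ramirez
Vs right-handers: Ramirez 199/601 = 33.1%, Ferraro 16/66 = 24.2% → Ramirez
Overall: Ramirez 233/651 = 35.8%, Ferraro 530/978 = 54.2% → Ferraro
Ramirez wins each pitcher group but Ferraro wins overall — the comparison reverses. Ramirez's at-bats skew toward vs right-handers, which has a lower base rate.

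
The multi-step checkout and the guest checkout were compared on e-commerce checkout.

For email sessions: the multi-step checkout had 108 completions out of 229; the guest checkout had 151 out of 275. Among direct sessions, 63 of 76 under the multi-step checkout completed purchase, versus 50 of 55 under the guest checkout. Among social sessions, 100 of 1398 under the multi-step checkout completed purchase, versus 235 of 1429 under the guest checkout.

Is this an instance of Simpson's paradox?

Email: the multi-step checkout 108/229 = 47.2%, the guest checkout 151/275 = 54.9% → the guest checkout
Direct: the multi-step checkout 63/76 = 82.9%, the guest checkout 50/55 = 90.9% → the guest checkout
Social: the multi-step checkout 100/1398 = 7.2%, the guest checkout 235/1429 = 16.4% → the guest checkout
Overall: the multi-step checkout 271/1703 = 15.9%, the guest checkout 436/1759 = 24.8% → the guest checkout
The guest checkout wins overall and in every traffic group — no reversal.

No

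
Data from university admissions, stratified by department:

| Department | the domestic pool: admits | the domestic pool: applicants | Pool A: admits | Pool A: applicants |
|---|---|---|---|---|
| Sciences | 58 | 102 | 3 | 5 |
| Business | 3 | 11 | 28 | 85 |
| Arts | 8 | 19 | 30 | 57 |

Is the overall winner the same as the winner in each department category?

Sciences: the domestic pool 58/102 = 56.9%, Pool A 3/5 = 60.0% → Pool A
Business: the domestic pool 3/11 = 27.3%, Pool A 28/85 = 32.9% → Pool A
Arts: the domestic pool 8/19 = 42.1%, Pool A 30/57 = 52.6% → Pool A
Overall: the domestic pool 69/132 = 52.3%, Pool A 61/147 = 41.5% → the domestic pool
Pool A wins each department group but the domestic pool wins overall — the comparison reverses. Pool A's applicants skew toward Business, which has a lower base rate.

No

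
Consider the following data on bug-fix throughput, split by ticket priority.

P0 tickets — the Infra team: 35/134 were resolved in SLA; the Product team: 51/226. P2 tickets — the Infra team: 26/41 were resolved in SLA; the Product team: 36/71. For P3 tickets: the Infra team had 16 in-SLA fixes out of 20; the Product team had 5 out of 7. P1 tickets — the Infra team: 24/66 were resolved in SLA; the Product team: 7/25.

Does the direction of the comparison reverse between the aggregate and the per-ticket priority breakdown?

P0: the Infra team 35/134 = 26.1%, the Product team 51/226 = 22.6% → the Infra team
P2: the Infra team 26/41 = 63.4%, the Product team 36/71 = 50.7% → the Infra team
P3: the Infra team 16/20 = 80.0%, the Product team 5/7 = 71.4% → the Infra team
P1: the Infra team 24/66 = 36.4%, the Product team 7/25 = 28.0% → the Infra team
Overall: the Infra team 101/261 = 38.7%, the Product team 99/329 = 30.1% → the Infra team
The Infra team wins overall and in every ticket group — no reversal.

No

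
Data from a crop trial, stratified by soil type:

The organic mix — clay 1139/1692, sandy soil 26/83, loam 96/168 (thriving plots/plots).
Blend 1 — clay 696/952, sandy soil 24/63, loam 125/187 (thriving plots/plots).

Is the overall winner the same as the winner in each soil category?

Yes

Clay: the organic mix 1139/1692 = 67.3%, Blend 1 696/952 = 73.1% → Blend 1
Sandy soil: the organic mix 26/83 = 31.3%, Blend 1 24/63 = 38.1% → Blend 1
Loam: the organic mix 96/168 = 57.1%, Blend 1 125/187 = 66.8% → Blend 1
Overall: the organic mix 1261/1943 = 64.9%, Blend 1 845/1202 = 70.3% → Blend 1
Blend 1 wins overall and in every soil group — no reversal.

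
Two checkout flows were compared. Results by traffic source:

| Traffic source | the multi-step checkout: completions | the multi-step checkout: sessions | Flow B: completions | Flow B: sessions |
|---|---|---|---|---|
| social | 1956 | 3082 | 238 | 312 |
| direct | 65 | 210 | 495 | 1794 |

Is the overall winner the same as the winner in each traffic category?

No

Social: the multi-step checkout 1956/3082 = 63.5%, Flow B 238/312 = 76.3% → Flow B
Direct: the multi-step checkout 65/210 = 31.0%, Flow B 495/1794 = 27.6% → the multi-step checkout
Overall: the multi-step checkout 2021/3292 = 61.4%, Flow B 733/2106 = 34.8% → the multi-step checkout
Neither sweeps: the multi-step checkout wins 1 of 2 groups, Flow B wins 1. The multi-step checkout wins overall but not every group — no Simpson reversal.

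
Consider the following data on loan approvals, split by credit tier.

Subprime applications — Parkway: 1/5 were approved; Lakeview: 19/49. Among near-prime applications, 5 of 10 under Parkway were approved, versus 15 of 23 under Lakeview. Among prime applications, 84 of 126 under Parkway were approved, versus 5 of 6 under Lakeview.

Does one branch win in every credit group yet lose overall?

Yes

Subprime: Parkway 1/5 = 20.0%, Lakeview 19/49 = 38.8% → Lakeview
Near-prime: Parkway 5/10 = 50.0%, Lakeview 15/23 = 65.2% → Lakeview
Prime: Parkway 84/126 = 66.7%, Lakeview 5/6 = 83.3% → Lakeview
Overall: Parkway 90/141 = 63.8%, Lakeview 39/78 = 50.0% → Parkway
Lakeview wins each credit group but Parkway wins overall — the comparison reverses. Lakeview's applications skew toward subprime, which has a lower base rate.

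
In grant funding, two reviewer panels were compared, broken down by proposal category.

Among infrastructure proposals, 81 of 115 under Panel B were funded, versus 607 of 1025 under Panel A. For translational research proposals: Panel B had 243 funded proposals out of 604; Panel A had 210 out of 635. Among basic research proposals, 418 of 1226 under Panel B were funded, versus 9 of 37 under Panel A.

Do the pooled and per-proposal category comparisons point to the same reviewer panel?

Infrastructure: Panel B 81/115 = 70.4%, Panel A 607/1025 = 59.2% → Panel B
Translational research: Panel B 243/604 = 40.2%, Panel A 210/635 = 33.1% → Panel B
Basic research: Panel B 418/1226 = 34.1%, Panel A 9/37 = 24.3% → Panel B
Overall: Panel B 742/1945 = 38.1%, Panel A 826/1697 = 48.7% → Panel A
Panel B wins each proposal group but Panel A wins overall — the comparison reverses. Panel B's proposals skew toward basic research, which has a lower base rate.

No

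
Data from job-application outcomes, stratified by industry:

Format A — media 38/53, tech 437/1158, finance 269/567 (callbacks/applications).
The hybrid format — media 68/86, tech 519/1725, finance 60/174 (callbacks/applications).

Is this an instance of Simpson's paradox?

No

Media: Format A 38/53 = 71.7%, the hybrid format 68/86 = 79.1% → the hybrid format
Tech: Format A 437/1158 = 37.7%, the hybrid format 519/1725 = 30.1% → Format A
Finance: Format A 269/567 = 47.4%, the hybrid format 60/174 = 34.5% → Format A
Overall: Format A 744/1778 = 41.8%, the hybrid format 647/1985 = 32.6% → Format A
Neither sweeps: Format A wins 2 of 3 groups, the hybrid format wins 1. Format A wins overall but not every group — no Simpson reversal.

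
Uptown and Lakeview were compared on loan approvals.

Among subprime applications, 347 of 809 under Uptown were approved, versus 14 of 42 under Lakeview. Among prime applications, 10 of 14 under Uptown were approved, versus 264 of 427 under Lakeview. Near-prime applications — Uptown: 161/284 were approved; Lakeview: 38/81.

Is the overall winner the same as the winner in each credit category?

Subprime: Uptown 347/809 = 42.9%, Lakeview 14/42 = 33.3% → Uptown
Prime: Uptown 10/14 = 71.4%, Lakeview 264/427 = 61.8% → Uptown
Near-prime: Uptown 161/284 = 56.7%, Lakeview 38/81 = 46.9% → Uptown
Overall: Uptown 518/1107 = 46.8%, Lakeview 316/550 = 57.5% → Lakeview
Uptown wins each credit group but Lakeview wins overall — the comparison reverses. Uptown's applications skew toward subprime, which has a lower base rate.

No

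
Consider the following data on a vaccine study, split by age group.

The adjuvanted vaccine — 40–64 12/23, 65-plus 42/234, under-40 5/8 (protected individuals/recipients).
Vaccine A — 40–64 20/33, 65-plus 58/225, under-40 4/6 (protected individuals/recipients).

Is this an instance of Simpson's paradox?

No

40–64: the adjuvanted vaccine 12/23 = 52.2%, Vaccine A 20/33 = 60.6% → Vaccine A
65-plus: the adjuvanted vaccine 42/234 = 17.9%, Vaccine A 58/225 = 25.8% → Vaccine A
Under-40: the adjuvanted vaccine 5/8 = 62.5%, Vaccine A 4/6 = 66.7% → Vaccine A
Overall: the adjuvanted vaccine 59/265 = 22.3%, Vaccine A 82/264 = 31.1% → Vaccine A
Vaccine A wins overall and in every age group — no reversal.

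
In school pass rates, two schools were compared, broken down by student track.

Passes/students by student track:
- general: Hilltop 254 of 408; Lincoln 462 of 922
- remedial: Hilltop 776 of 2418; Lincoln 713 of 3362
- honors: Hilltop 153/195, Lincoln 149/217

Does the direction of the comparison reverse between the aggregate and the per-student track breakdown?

General: Hilltop 254/408 = 62.3%, Lincoln 462/922 = 50.1% → Hilltop
Remedial: Hilltop 776/2418 = 32.1%, Lincoln 713/3362 = 21.2% → Hilltop
Honors: Hilltop 153/195 = 78.5%, Lincoln 149/217 = 68.7% → Hilltop
Overall: Hilltop 1183/3021 = 39.2%, Lincoln 1324/4501 = 29.4% → Hilltop
Hilltop wins overall and in every student group — no reversal.

No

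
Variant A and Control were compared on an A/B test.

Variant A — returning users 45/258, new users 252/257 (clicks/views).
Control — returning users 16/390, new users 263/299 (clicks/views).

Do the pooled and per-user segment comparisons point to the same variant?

Returning users: Variant A 45/258 = 17.4%, Control 16/390 = 4.1% → Variant A
New users: Variant A 252/257 = 98.1%, Control 263/299 = 88.0% → Variant A
Overall: Variant A 297/515 = 57.7%, Control 279/689 = 40.5% → Variant A
Variant A wins overall and in every user group — no reversal.

Yes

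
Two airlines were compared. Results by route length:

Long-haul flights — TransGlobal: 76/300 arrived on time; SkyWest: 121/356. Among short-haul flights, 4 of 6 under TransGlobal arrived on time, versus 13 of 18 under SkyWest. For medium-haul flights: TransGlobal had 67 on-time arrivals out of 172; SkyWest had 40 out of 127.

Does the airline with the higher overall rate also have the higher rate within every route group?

Long-haul: TransGlobal 76/300 = 25.3%, SkyWest 121/356 = 34.0% → SkyWest
Short-haul: TransGlobal 4/6 = 66.7%, SkyWest 13/18 = 72.2% → SkyWest
Medium-haul: TransGlobal 67/172 = 39.0%, SkyWest 40/127 = 31.5% → TransGlobal
Overall: TransGlobal 147/478 = 30.8%, SkyWest 174/501 = 34.7% → SkyWest
Neither sweeps: TransGlobal wins 1 of 3 groups, SkyWest wins 2. SkyWest wins overall but not every group — no Simpson reversal.

No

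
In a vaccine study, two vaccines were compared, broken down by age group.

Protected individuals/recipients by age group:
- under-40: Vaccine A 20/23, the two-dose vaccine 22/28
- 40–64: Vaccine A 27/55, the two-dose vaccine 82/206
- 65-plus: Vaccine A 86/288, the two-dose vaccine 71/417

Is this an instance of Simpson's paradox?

Under-40: Vaccine A 20/23 = 87.0%, the two-dose vaccine 22/28 = 78.6% → Vaccine A
40–64: Vaccine A 27/55 = 49.1%, the two-dose vaccine 82/206 = 39.8% → Vaccine A
65-plus: Vaccine A 86/288 = 29.9%, the two-dose vaccine 71/417 = 17.0% → Vaccine A
Overall: Vaccine A 133/366 = 36.3%, the two-dose vaccine 175/651 = 26.9% → Vaccine A
Vaccine A wins overall and in every age group — no reversal.

No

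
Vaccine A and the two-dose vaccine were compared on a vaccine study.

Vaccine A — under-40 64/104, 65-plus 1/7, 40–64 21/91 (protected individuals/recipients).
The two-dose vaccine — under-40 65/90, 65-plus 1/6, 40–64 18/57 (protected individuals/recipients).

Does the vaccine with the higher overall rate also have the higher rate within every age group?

Yes

Under-40: Vaccine A 64/104 = 61.5%, the two-dose vaccine 65/90 = 72.2% → the two-dose vaccine
65-plus: Vaccine A 1/7 = 14.3%, the two-dose vaccine 1/6 = 16.7% → the two-dose vaccine
40–64: Vaccine A 21/91 = 23.1%, the two-dose vaccine 18/57 = 31.6% → the two-dose vaccine
Overall: Vaccine A 86/202 = 42.6%, the two-dose vaccine 84/153 = 54.9% → the two-dose vaccine
The two-dose vaccine wins overall and in every age group — no reversal.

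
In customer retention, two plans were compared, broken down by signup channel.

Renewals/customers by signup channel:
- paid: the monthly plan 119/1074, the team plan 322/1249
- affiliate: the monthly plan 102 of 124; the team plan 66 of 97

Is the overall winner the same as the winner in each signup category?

Paid: the monthly plan 119/1074 = 11.1%, the team plan 322/1249 = 25.8% → the team plan
Affiliate: the monthly plan 102/124 = 82.3%, the team plan 66/97 = 68.0% → the monthly plan
Overall: the monthly plan 221/1198 = 18.4%, the team plan 388/1346 = 28.8% → the team plan
Neither sweeps: the monthly plan wins 1 of 2 groups, the team plan wins 1. The team plan wins overall but not every group — no Simpson reversal.

No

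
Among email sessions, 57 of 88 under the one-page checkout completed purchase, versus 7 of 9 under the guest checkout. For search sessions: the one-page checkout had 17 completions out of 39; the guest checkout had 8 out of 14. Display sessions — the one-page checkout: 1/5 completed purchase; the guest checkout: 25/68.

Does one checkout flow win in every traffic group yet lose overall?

Yes

Email: the one-page checkout 57/88 = 64.8%, the guest checkout 7/9 = 77.8% → the guest checkout
Search: the one-page checkout 17/39 = 43.6%, the guest checkout 8/14 = 57.1% → the guest checkout
Display: the one-page checkout 1/5 = 20.0%, the guest checkout 25/68 = 36.8% → the guest checkout
Overall: the one-page checkout 75/132 = 56.8%, the guest checkout 40/91 = 44.0% → the one-page checkout
The guest checkout wins each traffic group but the one-page checkout wins overall — the comparison reverses. The guest checkout's sessions skew toward display, which has a lower base rate.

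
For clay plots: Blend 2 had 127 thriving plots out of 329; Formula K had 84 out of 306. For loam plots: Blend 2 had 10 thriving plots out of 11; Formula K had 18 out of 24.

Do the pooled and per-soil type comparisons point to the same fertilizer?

Yes

Clay: Blend 2 127/329 = 38.6%, Formula K 84/306 = 27.5% → Blend 2
Loam: Blend 2 10/11 = 90.9%, Formula K 18/24 = 75.0% → Blend 2
Overall: Blend 2 137/340 = 40.3%, Formula K 102/330 = 30.9% → Blend 2
Blend 2 wins overall and in every soil group — no reversal.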